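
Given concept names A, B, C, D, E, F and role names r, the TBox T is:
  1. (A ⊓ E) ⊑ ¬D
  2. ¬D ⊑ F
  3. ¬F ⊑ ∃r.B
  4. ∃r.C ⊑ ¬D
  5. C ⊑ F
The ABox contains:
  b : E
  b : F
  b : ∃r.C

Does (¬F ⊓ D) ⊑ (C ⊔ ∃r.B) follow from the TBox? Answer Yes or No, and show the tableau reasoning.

1. (¬F ⊓ D) ⊑ (C ⊔ ∃r.B)  ⇔  ((¬F ⊓ D) ⊓ (¬C ⊓ ∀r.¬B)) unsat w.r.t. T
   all branches close; clash {D, ¬D} at x₀
2. Hence (¬F ⊓ D) ⊑ (C ⊔ ∃r.B): entailed.

Yes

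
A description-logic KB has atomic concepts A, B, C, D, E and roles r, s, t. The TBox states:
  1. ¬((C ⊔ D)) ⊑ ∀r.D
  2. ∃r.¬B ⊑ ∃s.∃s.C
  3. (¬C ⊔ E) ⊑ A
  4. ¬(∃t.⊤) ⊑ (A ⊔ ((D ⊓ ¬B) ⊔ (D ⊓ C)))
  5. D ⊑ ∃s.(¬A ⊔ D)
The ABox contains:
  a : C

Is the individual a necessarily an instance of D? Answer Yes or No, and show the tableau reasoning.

No

1. a : D?  L(a) = {C} ∪ {¬D}
   open: L(a) ⊇ {C, ¬D, ¬E, ∀r.B, ∃t.⊤} (+ ∃-successors) — a ∉ D possible
2. Hence a : D: not entailed.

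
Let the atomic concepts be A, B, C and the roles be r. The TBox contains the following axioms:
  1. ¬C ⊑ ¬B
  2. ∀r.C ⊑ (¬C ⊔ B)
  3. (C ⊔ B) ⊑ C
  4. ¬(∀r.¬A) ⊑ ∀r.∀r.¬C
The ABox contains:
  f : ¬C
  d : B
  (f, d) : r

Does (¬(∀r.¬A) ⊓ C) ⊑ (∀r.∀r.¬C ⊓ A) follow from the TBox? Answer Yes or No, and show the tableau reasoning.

No

1. (¬(∀r.¬A) ⊓ C) ⊑ (∀r.∀r.¬C ⊓ A)  ⇔  ((∃r.A ⊓ C) ⊓ (∃r.∃r.C ⊔ ¬A)) unsat w.r.t. T
   apply at x₀: ¬(∀r.¬A)⊑∀r.∀r.¬C
   open: L(x₀) ⊇ {C, ¬A, ∀r.∀r.¬C, ∃r.A, ∃r.¬C} (+ ∃-successors)
2. Hence (¬(∀r.¬A) ⊓ C) ⊑ (∀r.∀r.¬C ⊓ A): not entailed.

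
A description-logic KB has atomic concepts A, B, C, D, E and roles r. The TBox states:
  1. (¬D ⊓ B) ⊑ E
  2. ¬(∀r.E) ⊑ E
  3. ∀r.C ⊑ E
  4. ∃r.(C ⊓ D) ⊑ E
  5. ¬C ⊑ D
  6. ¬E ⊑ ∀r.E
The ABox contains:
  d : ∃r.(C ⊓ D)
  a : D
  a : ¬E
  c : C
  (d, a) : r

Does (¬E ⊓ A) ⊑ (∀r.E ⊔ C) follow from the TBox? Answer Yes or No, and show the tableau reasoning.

Yes

1. (¬E ⊓ A) ⊑ (∀r.E ⊔ C)  ⇔  ((¬E ⊓ A) ⊓ (∃r.¬E ⊓ ¬C)) unsat w.r.t. T
   all branches close; clash {E, ¬E} at x₀
2. Hence (¬E ⊓ A) ⊑ (∀r.E ⊔ C): entailed.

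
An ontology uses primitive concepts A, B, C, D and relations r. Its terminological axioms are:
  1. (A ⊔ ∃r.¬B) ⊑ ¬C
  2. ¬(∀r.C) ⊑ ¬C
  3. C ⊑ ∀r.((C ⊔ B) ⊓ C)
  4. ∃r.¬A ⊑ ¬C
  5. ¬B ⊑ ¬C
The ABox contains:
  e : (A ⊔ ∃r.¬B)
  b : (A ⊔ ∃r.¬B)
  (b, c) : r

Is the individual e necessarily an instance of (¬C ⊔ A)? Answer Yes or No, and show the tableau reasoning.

1. e : (¬C ⊔ A)?  L(e) = {(A ⊔ ∃r.¬B)} ∪ {(C ⊓ ¬A)}
   clash {C, ¬C} at e — e ∈ (¬C ⊔ A)
2. Hence e : (¬C ⊔ A): entailed.

Yes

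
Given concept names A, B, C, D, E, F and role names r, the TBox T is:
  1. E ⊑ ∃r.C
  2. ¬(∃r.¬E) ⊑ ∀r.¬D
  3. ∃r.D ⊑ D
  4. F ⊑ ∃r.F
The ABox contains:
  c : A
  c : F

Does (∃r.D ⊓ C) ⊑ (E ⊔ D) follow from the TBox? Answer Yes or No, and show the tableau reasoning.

Yes

1. (∃r.D ⊓ C) ⊑ (E ⊔ D)  ⇔  ((∃r.D ⊓ C) ⊓ (¬E ⊓ ¬D)) unsat w.r.t. T
   all branches close; clash {D, ¬D} at x₀
2. Hence (∃r.D ⊓ C) ⊑ (E ⊔ D): entailed.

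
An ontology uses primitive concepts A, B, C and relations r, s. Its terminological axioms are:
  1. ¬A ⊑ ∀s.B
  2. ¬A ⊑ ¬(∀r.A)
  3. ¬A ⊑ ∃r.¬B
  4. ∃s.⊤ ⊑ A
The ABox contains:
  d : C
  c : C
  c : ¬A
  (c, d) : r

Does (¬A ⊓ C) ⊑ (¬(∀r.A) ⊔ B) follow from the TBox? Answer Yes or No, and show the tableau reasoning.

1. (¬A ⊓ C) ⊑ (¬(∀r.A) ⊔ B)  ⇔  ((¬A ⊓ C) ⊓ (∀r.A ⊓ ¬B)) unsat w.r.t. T
   all branches close; clash {A, ¬A} at x₀
2. Hence (¬A ⊓ C) ⊑ (¬(∀r.A) ⊔ B): entailed.

Yes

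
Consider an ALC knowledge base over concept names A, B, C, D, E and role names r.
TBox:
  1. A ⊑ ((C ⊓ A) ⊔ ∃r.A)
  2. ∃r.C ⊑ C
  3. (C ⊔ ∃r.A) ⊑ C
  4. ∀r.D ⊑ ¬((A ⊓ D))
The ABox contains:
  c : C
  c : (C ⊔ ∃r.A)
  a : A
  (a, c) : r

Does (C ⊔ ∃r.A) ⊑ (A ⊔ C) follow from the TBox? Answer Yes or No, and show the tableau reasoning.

1. (C ⊔ ∃r.A) ⊑ (A ⊔ C)  ⇔  ((C ⊔ ∃r.A) ⊓ (¬A ⊓ ¬C)) unsat w.r.t. T
   all branches close; clash {C, ¬C} at x₀
2. Hence (C ⊔ ∃r.A) ⊑ (A ⊔ C): entailed.

Yes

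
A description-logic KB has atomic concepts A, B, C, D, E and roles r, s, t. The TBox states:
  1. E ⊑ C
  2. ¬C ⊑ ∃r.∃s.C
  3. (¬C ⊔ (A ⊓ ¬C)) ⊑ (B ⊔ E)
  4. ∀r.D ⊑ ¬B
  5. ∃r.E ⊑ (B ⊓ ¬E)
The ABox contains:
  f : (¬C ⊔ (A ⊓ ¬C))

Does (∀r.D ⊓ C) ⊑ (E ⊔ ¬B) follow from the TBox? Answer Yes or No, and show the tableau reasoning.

1. (∀r.D ⊓ C) ⊑ (E ⊔ ¬B)  ⇔  ((∀r.D ⊓ C) ⊓ (¬E ⊓ B)) unsat w.r.t. T
   all branches close; clash {B, ¬B} at x₀
2. Hence (∀r.D ⊓ C) ⊑ (E ⊔ ¬B): entailed.

Yes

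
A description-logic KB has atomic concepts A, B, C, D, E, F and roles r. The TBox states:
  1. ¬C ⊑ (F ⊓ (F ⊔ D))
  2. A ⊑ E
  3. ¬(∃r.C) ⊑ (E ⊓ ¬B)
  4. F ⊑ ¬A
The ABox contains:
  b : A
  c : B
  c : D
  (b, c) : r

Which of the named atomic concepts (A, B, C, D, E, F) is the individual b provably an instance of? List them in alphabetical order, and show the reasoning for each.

1. b : A?  L(b) = {A} ∪ {¬A}
   clash {A, ¬A} at b — b ∈ A
2. b : B?  L(b) = {A} ∪ {¬B}
   apply at b: A⊑E
   open: L(b) ⊇ {A, C, E, ¬B, ¬F, …} (+ ∃-successors) — b ∉ B possible
3. b : C?  L(b) = {A} ∪ {¬C}
   clash {A, ¬A} at b — b ∈ C
4. b : D?  L(b) = {A} ∪ {¬D}
   apply at b: A⊑E
   open: L(b) ⊇ {A, C, E, ¬D, ¬F, …} (+ ∃-successors) — b ∉ D possible
5. b : E?  L(b) = {A} ∪ {¬E}
   clash {E, ¬E} at b — b ∈ E
6. b : F?  L(b) = {A} ∪ {¬F}
   apply at b: A⊑E
   open: L(b) ⊇ {A, C, E, ¬F, ∃r.C} (+ ∃-successors) — b ∉ F possible
7. Entailed for b: {A, C, E}

{A, C, E}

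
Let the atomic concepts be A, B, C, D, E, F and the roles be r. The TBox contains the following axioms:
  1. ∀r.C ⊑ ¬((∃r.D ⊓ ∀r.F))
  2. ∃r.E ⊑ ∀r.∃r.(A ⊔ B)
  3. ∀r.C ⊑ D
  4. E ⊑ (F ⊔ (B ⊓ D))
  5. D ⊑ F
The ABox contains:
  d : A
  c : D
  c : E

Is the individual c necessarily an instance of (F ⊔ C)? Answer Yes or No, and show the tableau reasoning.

1. c : (F ⊔ C)?  L(c) = {D, E} ∪ {(¬F ⊓ ¬C)}
   clash {F, ¬F} at c — c ∈ (F ⊔ C)
2. Hence c : (F ⊔ C): entailed.

Yes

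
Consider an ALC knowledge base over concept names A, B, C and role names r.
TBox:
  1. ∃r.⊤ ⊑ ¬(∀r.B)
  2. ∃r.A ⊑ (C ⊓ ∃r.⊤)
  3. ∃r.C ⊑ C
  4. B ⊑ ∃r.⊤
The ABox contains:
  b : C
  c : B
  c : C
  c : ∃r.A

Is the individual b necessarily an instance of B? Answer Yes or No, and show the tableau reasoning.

No

1. b : B?  L(b) = {C} ∪ {¬B}
   open: L(b) ⊇ {C, ¬B, ∀r.¬A, ∀r.⊥} — b ∉ B possible
2. Hence b : B: not entailed.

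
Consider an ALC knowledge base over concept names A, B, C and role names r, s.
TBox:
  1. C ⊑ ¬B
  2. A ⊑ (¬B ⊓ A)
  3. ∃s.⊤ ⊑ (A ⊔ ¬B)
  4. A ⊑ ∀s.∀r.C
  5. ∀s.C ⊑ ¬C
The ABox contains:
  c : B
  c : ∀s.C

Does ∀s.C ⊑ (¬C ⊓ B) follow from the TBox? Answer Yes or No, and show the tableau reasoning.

No

1. ∀s.C ⊑ (¬C ⊓ B)  ⇔  (∀s.C ⊓ (C ⊔ ¬B)) unsat w.r.t. T
   apply at x₀: ∀s.C⊑¬C
   open: L(x₀) ⊇ {¬A, ¬B, ¬C, ∀s.C, ∀s.⊥}
2. Hence ∀s.C ⊑ (¬C ⊓ B): not entailed.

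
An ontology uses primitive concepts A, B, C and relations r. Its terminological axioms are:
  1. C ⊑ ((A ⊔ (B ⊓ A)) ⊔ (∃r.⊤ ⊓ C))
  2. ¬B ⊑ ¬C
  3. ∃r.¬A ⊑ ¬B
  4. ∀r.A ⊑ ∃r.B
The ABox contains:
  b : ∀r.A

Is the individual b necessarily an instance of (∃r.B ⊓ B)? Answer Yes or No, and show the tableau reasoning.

No

1. b : (∃r.B ⊓ B)?  L(b) = {∀r.A} ∪ {(∀r.¬B ⊔ ¬B)}
   apply at b: ∀r.A⊑∃r.B
   open: L(b) ⊇ {¬B, ¬C, ∀r.A, ∃r.B} (+ ∃-successors) — b ∉ (∃r.B ⊓ B) possible
2. Hence b : (∃r.B ⊓ B): not entailed.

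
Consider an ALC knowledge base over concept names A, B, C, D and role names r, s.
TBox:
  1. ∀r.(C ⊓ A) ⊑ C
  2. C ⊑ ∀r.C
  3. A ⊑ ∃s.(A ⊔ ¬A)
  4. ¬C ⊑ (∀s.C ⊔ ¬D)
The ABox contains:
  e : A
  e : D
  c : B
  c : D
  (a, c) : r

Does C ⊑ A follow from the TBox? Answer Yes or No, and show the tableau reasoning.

No

1. C ⊑ A  ⇔  (C ⊓ ¬A) unsat w.r.t. T
   apply at x₀: C⊑∀r.C
   open: L(x₀) ⊇ {C, ¬A, ∀r.C}
2. Hence C ⊑ A: not entailed.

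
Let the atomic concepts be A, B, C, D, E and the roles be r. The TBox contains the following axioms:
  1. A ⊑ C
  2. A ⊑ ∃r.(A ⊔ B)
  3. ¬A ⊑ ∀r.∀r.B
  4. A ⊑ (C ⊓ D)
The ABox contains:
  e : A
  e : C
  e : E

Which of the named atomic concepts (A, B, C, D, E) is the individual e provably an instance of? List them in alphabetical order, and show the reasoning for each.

{A, C, D, E}

1. e : A?  L(e) = {A, C, E} ∪ {¬A}
   clash {A, ¬A} at e — e ∈ A
2. e : B?  L(e) = {A, C, E} ∪ {¬B}
   apply at e: A⊑∃r.(A ⊔ B); A⊑(C ⊓ D)
   open: L(e) ⊇ {A, C, D, E, ¬B, …} (+ ∃-successors) — e ∉ B possible
3. e : C?  L(e) = {A, C, E} ∪ {¬C}
   clash {C, ¬C} at e — e ∈ C
4. e : D?  L(e) = {A, C, E} ∪ {¬D}
   clash {D, ¬D} at e — e ∈ D
5. e : E?  L(e) = {A, C, E} ∪ {¬E}
   clash {E, ¬E} at e — e ∈ E
6. Entailed for e: {A, C, D, E}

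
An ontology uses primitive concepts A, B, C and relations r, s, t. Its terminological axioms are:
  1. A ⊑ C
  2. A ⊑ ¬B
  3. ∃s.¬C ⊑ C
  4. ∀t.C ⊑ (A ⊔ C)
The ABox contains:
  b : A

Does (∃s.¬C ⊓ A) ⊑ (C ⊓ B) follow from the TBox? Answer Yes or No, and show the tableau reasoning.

1. (∃s.¬C ⊓ A) ⊑ (C ⊓ B)  ⇔  ((∃s.¬C ⊓ A) ⊓ (¬C ⊔ ¬B)) unsat w.r.t. T
   apply at x₀: A⊑C; A⊑¬B; ∃s.¬C⊑C
   open: L(x₀) ⊇ {A, C, ¬B, ∃s.¬C, ∃t.¬C} (+ ∃-successors)
2. Hence (∃s.¬C ⊓ A) ⊑ (C ⊓ B): not entailed.

No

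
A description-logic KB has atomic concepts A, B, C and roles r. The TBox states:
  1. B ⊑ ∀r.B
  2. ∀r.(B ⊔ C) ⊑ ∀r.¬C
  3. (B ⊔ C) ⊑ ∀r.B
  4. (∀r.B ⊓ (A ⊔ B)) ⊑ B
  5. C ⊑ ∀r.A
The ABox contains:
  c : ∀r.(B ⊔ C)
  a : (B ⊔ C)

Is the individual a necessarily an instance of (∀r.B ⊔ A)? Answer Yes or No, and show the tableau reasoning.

1. a : (∀r.B ⊔ A)?  L(a) = {(B ⊔ C)} ∪ {(∃r.¬B ⊓ ¬A)}
   clash {B, ¬B} at an ∃-successor — a ∈ (∀r.B ⊔ A)
2. Hence a : (∀r.B ⊔ A): entailed.

Yes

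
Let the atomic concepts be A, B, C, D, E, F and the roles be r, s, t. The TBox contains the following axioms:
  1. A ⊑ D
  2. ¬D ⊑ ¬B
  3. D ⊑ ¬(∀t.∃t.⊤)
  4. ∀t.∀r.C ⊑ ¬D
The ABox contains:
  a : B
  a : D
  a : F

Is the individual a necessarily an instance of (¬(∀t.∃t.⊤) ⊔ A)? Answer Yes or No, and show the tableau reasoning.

Yes

1. a : (¬(∀t.∃t.⊤) ⊔ A)?  L(a) = {B, D, F} ∪ {(∀t.∃t.⊤ ⊓ ¬A)}
   clash {D, ¬D} at a — a ∈ (¬(∀t.∃t.⊤) ⊔ A)
2. Hence a : (¬(∀t.∃t.⊤) ⊔ A): entailed.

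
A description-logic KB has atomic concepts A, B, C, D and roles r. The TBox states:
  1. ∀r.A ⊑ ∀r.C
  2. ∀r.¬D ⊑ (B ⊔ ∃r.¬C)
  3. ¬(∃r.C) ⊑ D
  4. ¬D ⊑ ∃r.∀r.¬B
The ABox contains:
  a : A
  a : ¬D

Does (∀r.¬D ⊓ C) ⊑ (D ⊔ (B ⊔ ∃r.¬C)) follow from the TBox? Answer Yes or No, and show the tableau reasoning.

Yes

1. (∀r.¬D ⊓ C) ⊑ (D ⊔ (B ⊔ ∃r.¬C))  ⇔  ((∀r.¬D ⊓ C) ⊓ (¬D ⊓ (¬B ⊓ ∀r.C))) unsat w.r.t. T
   all branches close; clash {D, ¬D} at x₀
2. Hence (∀r.¬D ⊓ C) ⊑ (D ⊔ (B ⊔ ∃r.¬C)): entailed.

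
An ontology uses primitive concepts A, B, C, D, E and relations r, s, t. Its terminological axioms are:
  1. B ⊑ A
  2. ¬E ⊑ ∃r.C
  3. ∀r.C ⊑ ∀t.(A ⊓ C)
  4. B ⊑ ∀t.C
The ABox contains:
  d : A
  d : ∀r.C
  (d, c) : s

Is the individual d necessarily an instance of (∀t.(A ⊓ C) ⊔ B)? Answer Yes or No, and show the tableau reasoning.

Yes

1. d : (∀t.(A ⊓ C) ⊔ B)?  L(d) = {A, ∀r.C} ∪ {(∃t.(¬A ⊔ ¬C) ⊓ ¬B)}
   clash {C, ¬C} at an ∃-successor — d ∈ (∀t.(A ⊓ C) ⊔ B)
2. Hence d : (∀t.(A ⊓ C) ⊔ B): entailed.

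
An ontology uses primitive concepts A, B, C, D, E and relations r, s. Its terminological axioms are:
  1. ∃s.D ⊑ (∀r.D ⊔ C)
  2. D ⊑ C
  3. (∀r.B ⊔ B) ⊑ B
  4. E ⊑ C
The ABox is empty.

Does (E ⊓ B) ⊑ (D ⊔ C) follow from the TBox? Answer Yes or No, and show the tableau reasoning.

1. (E ⊓ B) ⊑ (D ⊔ C)  ⇔  ((E ⊓ B) ⊓ (¬D ⊓ ¬C)) unsat w.r.t. T
   all branches close; clash {C, ¬C} at x₀
2. Hence (E ⊓ B) ⊑ (D ⊔ C): entailed.

Yes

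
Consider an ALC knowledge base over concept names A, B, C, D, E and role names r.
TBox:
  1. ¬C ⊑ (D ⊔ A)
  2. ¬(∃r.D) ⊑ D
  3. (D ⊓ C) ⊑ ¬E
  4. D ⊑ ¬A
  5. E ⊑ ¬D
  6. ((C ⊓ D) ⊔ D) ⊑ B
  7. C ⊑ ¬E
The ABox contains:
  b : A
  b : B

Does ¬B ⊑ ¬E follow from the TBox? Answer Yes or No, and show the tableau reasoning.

No

1. ¬B ⊑ ¬E  ⇔  (¬B ⊓ E) unsat w.r.t. T
   apply at x₀: E⊑¬D
   open: L(x₀) ⊇ {A, E, ¬B, ¬C, ¬D, …} (+ ∃-successors)
2. Hence ¬B ⊑ ¬E: not entailed.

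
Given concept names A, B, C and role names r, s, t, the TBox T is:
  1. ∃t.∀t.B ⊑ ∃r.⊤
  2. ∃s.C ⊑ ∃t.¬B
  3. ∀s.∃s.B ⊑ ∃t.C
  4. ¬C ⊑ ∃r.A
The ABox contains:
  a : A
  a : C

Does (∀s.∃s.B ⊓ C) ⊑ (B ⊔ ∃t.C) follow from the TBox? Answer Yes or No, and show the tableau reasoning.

Yes

1. (∀s.∃s.B ⊓ C) ⊑ (B ⊔ ∃t.C)  ⇔  ((∀s.∃s.B ⊓ C) ⊓ (¬B ⊓ ∀t.¬C)) unsat w.r.t. T
   all branches close; clash {C, ¬C} at an ∃-successor
2. Hence (∀s.∃s.B ⊓ C) ⊑ (B ⊔ ∃t.C): entailed.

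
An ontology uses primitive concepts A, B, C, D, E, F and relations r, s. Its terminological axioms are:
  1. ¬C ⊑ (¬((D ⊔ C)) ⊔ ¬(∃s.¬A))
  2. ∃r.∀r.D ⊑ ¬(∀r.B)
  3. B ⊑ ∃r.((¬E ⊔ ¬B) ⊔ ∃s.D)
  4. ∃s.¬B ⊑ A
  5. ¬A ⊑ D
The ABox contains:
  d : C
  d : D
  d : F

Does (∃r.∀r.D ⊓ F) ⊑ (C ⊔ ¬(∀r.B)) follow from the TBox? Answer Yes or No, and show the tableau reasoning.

1. (∃r.∀r.D ⊓ F) ⊑ (C ⊔ ¬(∀r.B))  ⇔  ((∃r.∀r.D ⊓ F) ⊓ (¬C ⊓ ∀r.B)) unsat w.r.t. T
   all branches close; clash {B, ¬B} at an ∃-successor
2. Hence (∃r.∀r.D ⊓ F) ⊑ (C ⊔ ¬(∀r.B)): entailed.

Yes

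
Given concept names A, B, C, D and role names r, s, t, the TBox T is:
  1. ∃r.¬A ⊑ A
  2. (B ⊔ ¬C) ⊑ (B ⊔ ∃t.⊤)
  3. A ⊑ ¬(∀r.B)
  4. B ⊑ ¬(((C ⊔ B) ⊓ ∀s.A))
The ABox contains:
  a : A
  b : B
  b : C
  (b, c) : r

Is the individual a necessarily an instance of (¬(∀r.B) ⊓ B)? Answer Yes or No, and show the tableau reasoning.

No

1. a : (¬(∀r.B) ⊓ B)?  L(a) = {A} ∪ {(∀r.B ⊔ ¬B)}
   apply at a: A⊑¬(∀r.B)
   open: L(a) ⊇ {A, C, ¬B, ∃r.¬B} (+ ∃-successors) — a ∉ (¬(∀r.B) ⊓ B) possible
2. Hence a : (¬(∀r.B) ⊓ B): not entailed.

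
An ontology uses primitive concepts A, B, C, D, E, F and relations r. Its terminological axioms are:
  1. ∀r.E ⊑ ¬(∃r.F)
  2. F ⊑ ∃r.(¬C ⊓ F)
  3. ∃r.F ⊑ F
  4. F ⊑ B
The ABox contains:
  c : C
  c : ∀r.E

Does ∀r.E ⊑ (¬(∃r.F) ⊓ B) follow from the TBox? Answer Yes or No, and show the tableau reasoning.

1. ∀r.E ⊑ (¬(∃r.F) ⊓ B)  ⇔  (∀r.E ⊓ (∃r.F ⊔ ¬B)) unsat w.r.t. T
   apply at x₀: ∀r.E⊑¬(∃r.F)
   open: L(x₀) ⊇ {¬B, ¬F, ∀r.E, ∀r.¬F}
2. Hence ∀r.E ⊑ (¬(∃r.F) ⊓ B): not entailed.

No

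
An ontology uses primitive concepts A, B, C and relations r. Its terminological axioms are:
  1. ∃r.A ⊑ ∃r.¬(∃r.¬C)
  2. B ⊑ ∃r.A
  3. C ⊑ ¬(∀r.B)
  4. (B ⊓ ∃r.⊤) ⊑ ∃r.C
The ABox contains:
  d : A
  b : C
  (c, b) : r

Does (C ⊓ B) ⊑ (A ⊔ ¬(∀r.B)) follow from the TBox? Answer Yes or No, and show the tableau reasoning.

1. (C ⊓ B) ⊑ (A ⊔ ¬(∀r.B))  ⇔  ((C ⊓ B) ⊓ (¬A ⊓ ∀r.B)) unsat w.r.t. T
   all branches close; clash {B, ¬B} at an ∃-successor
2. Hence (C ⊓ B) ⊑ (A ⊔ ¬(∀r.B)): entailed.

Yes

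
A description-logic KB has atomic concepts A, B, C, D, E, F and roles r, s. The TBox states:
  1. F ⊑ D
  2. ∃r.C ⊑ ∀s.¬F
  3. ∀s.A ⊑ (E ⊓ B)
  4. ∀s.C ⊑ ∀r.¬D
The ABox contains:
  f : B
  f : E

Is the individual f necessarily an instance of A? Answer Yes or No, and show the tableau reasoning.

1. f : A?  L(f) = {B, E} ∪ {¬A}
   open: L(f) ⊇ {B, E, ¬A, ¬F, ∀r.¬C, …} (+ ∃-successors) — f ∉ A possible
2. Hence f : A: not entailed.

No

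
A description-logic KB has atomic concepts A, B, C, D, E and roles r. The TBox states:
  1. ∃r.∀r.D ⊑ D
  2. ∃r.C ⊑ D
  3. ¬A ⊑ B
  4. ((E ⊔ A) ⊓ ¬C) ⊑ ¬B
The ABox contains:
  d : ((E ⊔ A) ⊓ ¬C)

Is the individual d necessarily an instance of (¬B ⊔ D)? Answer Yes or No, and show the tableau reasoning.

1. d : (¬B ⊔ D)?  L(d) = {((E ⊔ A) ⊓ ¬C)} ∪ {(B ⊓ ¬D)}
   clash {D, ¬D} at d — d ∈ (¬B ⊔ D)
2. Hence d : (¬B ⊔ D): entailed.

Yes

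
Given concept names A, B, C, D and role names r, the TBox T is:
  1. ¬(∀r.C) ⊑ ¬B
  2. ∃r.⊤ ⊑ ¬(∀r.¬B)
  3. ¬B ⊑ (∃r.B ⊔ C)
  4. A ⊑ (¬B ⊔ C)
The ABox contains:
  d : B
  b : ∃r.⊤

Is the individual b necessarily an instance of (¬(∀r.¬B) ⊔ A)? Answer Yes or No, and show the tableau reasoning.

Yes

1. b : (¬(∀r.¬B) ⊔ A)?  L(b) = {∃r.⊤} ∪ {(∀r.¬B ⊓ ¬A)}
   clash {B, ¬B} at an ∃-successor — b ∈ (¬(∀r.¬B) ⊔ A)
2. Hence b : (¬(∀r.¬B) ⊔ A): entailed.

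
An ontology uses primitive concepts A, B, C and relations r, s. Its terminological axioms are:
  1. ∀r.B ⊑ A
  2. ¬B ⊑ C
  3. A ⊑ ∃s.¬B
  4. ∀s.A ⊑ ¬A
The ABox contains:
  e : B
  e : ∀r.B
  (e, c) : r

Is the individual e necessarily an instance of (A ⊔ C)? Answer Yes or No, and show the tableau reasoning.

Yes

1. e : (A ⊔ C)?  L(e) = {B, ∀r.B} ∪ {(¬A ⊓ ¬C)}
   clash {A, ¬A} at e — e ∈ (A ⊔ C)
2. Hence e : (A ⊔ C): entailed.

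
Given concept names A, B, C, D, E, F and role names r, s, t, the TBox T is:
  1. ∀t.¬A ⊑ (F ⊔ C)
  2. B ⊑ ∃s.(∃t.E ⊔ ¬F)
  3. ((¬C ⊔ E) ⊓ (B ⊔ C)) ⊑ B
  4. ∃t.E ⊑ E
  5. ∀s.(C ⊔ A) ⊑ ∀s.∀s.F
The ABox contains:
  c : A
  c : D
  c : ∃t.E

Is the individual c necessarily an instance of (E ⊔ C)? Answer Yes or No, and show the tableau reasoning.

1. c : (E ⊔ C)?  L(c) = {A, D, ∃t.E} ∪ {(¬E ⊓ ¬C)}
   clash {C, ¬C} at c — c ∈ (E ⊔ C)
2. Hence c : (E ⊔ C): entailed.

Yes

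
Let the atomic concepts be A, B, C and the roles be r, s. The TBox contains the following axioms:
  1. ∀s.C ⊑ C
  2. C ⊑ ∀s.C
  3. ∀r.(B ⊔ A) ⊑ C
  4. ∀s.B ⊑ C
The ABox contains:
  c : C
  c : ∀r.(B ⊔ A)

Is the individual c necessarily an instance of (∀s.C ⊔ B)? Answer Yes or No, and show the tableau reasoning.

Yes

1. c : (∀s.C ⊔ B)?  L(c) = {C, ∀r.(B ⊔ A)} ∪ {(∃s.¬C ⊓ ¬B)}
   clash {C, ¬C} at an ∃-successor — c ∈ (∀s.C ⊔ B)
2. Hence c : (∀s.C ⊔ B): entailed.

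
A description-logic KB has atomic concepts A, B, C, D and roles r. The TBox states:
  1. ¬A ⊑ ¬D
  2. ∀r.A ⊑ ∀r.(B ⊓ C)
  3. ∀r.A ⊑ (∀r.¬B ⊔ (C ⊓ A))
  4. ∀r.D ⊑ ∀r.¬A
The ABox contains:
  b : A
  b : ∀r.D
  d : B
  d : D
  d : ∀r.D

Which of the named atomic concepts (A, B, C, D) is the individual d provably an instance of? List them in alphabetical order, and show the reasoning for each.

1. d : A?  L(d) = {B, D, ∀r.D} ∪ {¬A}
   clash {D, ¬D} at d — d ∈ A
2. d : B?  L(d) = {B, D, ∀r.D} ∪ {¬B}
   clash {B, ¬B} at d — d ∈ B
3. d : C?  L(d) = {B, D, ∀r.D} ∪ {¬C}
   apply at d: ∀r.D⊑∀r.¬A
   open: L(d) ⊇ {A, B, D, ¬C, ∀r.(B ⊓ C), …} — d ∉ C possible
4. d : D?  L(d) = {B, D, ∀r.D} ∪ {¬D}
   clash {D, ¬D} at d — d ∈ D
5. Entailed for d: {A, B, D}

{A, B, D}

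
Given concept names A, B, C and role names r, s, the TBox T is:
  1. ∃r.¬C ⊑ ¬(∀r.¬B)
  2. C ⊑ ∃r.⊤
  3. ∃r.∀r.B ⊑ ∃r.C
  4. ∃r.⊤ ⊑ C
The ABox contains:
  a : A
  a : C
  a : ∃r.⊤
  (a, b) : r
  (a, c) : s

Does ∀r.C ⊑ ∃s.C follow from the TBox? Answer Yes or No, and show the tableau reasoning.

No

1. ∀r.C ⊑ ∃s.C  ⇔  (∀r.C ⊓ ∀s.¬C) unsat w.r.t. T
   open: L(x₀) ⊇ {¬C, ∀r.C, ∀r.∃r.¬B, ∀r.⊥, ∀s.¬C}
2. Hence ∀r.C ⊑ ∃s.C: not entailed.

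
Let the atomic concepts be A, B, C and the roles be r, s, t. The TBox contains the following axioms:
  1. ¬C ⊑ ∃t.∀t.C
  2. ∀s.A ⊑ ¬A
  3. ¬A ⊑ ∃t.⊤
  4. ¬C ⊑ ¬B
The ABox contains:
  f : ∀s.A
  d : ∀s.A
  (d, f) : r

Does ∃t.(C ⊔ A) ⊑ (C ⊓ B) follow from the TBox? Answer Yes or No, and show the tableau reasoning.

1. ∃t.(C ⊔ A) ⊑ (C ⊓ B)  ⇔  (∃t.(C ⊔ A) ⊓ (¬C ⊔ ¬B)) unsat w.r.t. T
   open: L(x₀) ⊇ {A, C, ¬B, ∃s.¬A, ∃t.(C ⊔ A)} (+ ∃-successors)
2. Hence ∃t.(C ⊔ A) ⊑ (C ⊓ B): not entailed.

No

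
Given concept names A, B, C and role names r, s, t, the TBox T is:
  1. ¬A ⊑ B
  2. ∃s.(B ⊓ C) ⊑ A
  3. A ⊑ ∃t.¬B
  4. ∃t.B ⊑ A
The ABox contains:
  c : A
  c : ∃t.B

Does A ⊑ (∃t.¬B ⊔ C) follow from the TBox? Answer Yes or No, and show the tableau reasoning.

Yes

1. A ⊑ (∃t.¬B ⊔ C)  ⇔  (A ⊓ (∀t.B ⊓ ¬C)) unsat w.r.t. T
   all branches close; clash {B, ¬B} at an ∃-successor
2. Hence A ⊑ (∃t.¬B ⊔ C): entailed.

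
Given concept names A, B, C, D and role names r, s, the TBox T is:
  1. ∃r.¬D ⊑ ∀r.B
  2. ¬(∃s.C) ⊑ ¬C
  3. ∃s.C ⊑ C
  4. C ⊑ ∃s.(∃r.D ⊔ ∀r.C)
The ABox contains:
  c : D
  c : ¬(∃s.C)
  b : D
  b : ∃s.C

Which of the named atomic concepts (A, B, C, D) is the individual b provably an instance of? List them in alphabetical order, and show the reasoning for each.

1. b : A?  L(b) = {D, ∃s.C} ∪ {¬A}
   apply at b: ∃s.C⊑C
   open: L(b) ⊇ {C, D, ¬A, ∀r.D, ∃s.(∃r.D ⊔ ∀r.C), …} (+ ∃-successors) — b ∉ A possible
2. b : B?  L(b) = {D, ∃s.C} ∪ {¬B}
   apply at b: ∃s.C⊑C
   open: L(b) ⊇ {C, D, ¬B, ∀r.D, ∃s.(∃r.D ⊔ ∀r.C), …} (+ ∃-successors) — b ∉ B possible
3. b : C?  L(b) = {D, ∃s.C} ∪ {¬C}
   clash {C, ¬C} at b — b ∈ C
4. b : D?  L(b) = {D, ∃s.C} ∪ {¬D}
   clash {D, ¬D} at b — b ∈ D
5. Entailed for b: {C, D}

{C, D}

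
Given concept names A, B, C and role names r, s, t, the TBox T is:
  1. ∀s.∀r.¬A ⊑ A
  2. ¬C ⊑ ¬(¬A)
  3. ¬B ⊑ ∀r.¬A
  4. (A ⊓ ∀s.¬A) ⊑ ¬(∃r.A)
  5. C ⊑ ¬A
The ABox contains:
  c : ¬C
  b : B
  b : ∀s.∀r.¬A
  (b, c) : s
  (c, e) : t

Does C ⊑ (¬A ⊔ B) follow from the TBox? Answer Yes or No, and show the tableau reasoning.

Yes

1. C ⊑ (¬A ⊔ B)  ⇔  (C ⊓ (A ⊓ ¬B)) unsat w.r.t. T
   all branches close; clash {A, ¬A} at x₀
2. Hence C ⊑ (¬A ⊔ B): entailed.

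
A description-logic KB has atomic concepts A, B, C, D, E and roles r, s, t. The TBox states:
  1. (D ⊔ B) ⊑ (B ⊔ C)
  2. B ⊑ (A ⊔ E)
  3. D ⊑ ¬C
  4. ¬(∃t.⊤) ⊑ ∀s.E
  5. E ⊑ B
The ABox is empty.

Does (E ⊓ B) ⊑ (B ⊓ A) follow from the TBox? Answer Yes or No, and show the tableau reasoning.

1. (E ⊓ B) ⊑ (B ⊓ A)  ⇔  ((E ⊓ B) ⊓ (¬B ⊔ ¬A)) unsat w.r.t. T
   apply at x₀: B⊑(A ⊔ E)
   open: L(x₀) ⊇ {B, E, ¬A, ¬D, ∃t.⊤} (+ ∃-successors)
2. Hence (E ⊓ B) ⊑ (B ⊓ A): not entailed.

No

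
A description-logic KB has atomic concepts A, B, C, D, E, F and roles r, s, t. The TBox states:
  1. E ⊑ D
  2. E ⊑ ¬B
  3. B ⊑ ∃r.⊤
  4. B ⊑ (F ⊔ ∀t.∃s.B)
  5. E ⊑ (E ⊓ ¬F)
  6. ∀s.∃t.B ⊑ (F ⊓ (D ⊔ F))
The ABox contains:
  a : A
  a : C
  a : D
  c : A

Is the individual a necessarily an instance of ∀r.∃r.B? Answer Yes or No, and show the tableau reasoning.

1. a : ∀r.∃r.B?  L(a) = {A, C, D} ∪ {∃r.∀r.¬B}
   open: L(a) ⊇ {A, C, D, ¬B, ¬E, …} (+ ∃-successors) — a ∉ ∀r.∃r.B possible
2. Hence a : ∀r.∃r.B: not entailed.

No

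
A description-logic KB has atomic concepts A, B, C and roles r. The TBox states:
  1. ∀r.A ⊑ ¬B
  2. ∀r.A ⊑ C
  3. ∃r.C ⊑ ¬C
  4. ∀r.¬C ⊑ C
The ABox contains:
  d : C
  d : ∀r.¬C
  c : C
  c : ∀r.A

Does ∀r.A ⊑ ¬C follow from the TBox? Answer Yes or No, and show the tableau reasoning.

No

1. ∀r.A ⊑ ¬C  ⇔  (∀r.A ⊓ C) unsat w.r.t. T
   apply at x₀: ∀r.A⊑¬B
   open: L(x₀) ⊇ {C, ¬B, ∀r.A, ∀r.¬C}
2. Hence ∀r.A ⊑ ¬C: not entailed.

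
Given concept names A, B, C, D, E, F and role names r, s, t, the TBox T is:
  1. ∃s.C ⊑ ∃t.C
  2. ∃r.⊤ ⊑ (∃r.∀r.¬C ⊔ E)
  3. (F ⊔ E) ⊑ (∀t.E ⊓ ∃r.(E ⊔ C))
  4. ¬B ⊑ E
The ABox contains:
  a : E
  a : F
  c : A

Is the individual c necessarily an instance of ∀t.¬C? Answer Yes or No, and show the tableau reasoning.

1. c : ∀t.¬C?  L(c) = {A} ∪ {∃t.C}
   open: L(c) ⊇ {A, B, ¬E, ¬F, ∀r.⊥, …} (+ ∃-successors) — c ∉ ∀t.¬C possible
2. Hence c : ∀t.¬C: not entailed.

No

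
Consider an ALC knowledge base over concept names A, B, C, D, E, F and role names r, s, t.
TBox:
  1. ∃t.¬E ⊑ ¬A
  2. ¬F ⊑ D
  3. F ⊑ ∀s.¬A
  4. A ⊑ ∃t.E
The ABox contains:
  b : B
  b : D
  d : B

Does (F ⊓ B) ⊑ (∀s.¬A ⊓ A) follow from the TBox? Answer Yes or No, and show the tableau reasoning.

1. (F ⊓ B) ⊑ (∀s.¬A ⊓ A)  ⇔  ((F ⊓ B) ⊓ (∃s.A ⊔ ¬A)) unsat w.r.t. T
   apply at x₀: F⊑∀s.¬A
   open: L(x₀) ⊇ {B, F, ¬A, ∀s.¬A}
2. Hence (F ⊓ B) ⊑ (∀s.¬A ⊓ A): not entailed.

No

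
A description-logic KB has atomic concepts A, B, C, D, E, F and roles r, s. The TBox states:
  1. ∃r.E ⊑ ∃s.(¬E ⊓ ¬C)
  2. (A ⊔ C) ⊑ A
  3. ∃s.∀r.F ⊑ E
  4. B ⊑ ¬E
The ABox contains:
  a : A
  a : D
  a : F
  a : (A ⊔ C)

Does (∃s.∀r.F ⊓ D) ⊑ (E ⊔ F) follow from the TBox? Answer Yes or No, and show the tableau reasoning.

1. (∃s.∀r.F ⊓ D) ⊑ (E ⊔ F)  ⇔  ((∃s.∀r.F ⊓ D) ⊓ (¬E ⊓ ¬F)) unsat w.r.t. T
   all branches close; clash {E, ¬E} at x₀
2. Hence (∃s.∀r.F ⊓ D) ⊑ (E ⊔ F): entailed.

Yes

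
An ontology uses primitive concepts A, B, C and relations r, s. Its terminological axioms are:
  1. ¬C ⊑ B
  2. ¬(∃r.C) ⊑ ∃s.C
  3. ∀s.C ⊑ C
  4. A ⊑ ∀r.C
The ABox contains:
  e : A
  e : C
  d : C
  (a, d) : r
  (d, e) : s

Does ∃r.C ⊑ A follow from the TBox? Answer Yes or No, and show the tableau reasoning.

No

1. ∃r.C ⊑ A  ⇔  (∃r.C ⊓ ¬A) unsat w.r.t. T
   open: L(x₀) ⊇ {C, ¬A, ∃r.C} (+ ∃-successors)
2. Hence ∃r.C ⊑ A: not entailed.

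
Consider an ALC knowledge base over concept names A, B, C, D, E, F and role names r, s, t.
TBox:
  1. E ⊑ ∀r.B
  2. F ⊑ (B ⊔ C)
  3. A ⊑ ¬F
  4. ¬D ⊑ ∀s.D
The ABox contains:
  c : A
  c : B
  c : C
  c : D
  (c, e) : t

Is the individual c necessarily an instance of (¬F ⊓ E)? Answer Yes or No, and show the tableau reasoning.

1. c : (¬F ⊓ E)?  L(c) = {A, B, C, D} ∪ {(F ⊔ ¬E)}
   apply at c: A⊑¬F
   open: L(c) ⊇ {A, B, C, D, ¬E, …} — c ∉ (¬F ⊓ E) possible
2. Hence c : (¬F ⊓ E): not entailed.

No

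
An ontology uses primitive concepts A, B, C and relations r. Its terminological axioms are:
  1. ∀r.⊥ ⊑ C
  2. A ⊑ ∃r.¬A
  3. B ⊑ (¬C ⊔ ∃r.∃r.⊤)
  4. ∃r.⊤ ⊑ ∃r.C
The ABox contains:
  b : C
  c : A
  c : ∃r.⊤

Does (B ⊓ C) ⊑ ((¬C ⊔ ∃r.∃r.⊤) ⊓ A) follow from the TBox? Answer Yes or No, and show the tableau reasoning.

1. (B ⊓ C) ⊑ ((¬C ⊔ ∃r.∃r.⊤) ⊓ A)  ⇔  ((B ⊓ C) ⊓ ((C ⊓ ∀r.∀r.⊥) ⊔ ¬A)) unsat w.r.t. T
   apply at x₀: B⊑(¬C ⊔ ∃r.∃r.⊤)
   open: L(x₀) ⊇ {B, C, ¬A, ∃r.C, ∃r.∃r.⊤} (+ ∃-successors)
2. Hence (B ⊓ C) ⊑ ((¬C ⊔ ∃r.∃r.⊤) ⊓ A): not entailed.

No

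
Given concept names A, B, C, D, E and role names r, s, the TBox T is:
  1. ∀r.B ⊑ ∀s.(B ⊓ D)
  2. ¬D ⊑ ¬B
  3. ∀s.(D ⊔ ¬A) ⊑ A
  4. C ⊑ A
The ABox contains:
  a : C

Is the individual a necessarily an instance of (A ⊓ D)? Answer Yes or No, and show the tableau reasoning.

No

1. a : (A ⊓ D)?  L(a) = {C} ∪ {(¬A ⊔ ¬D)}
   apply at a: C⊑A
   open: L(a) ⊇ {A, C, ¬B, ¬D, ∃r.¬B} (+ ∃-successors) — a ∉ (A ⊓ D) possible
2. Hence a : (A ⊓ D): not entailed.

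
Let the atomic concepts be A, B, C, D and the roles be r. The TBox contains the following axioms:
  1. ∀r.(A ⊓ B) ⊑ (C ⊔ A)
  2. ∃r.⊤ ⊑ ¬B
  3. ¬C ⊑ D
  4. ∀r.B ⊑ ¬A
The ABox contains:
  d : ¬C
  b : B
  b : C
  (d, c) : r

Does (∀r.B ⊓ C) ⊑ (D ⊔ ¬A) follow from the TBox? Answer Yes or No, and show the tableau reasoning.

Yes

1. (∀r.B ⊓ C) ⊑ (D ⊔ ¬A)  ⇔  ((∀r.B ⊓ C) ⊓ (¬D ⊓ A)) unsat w.r.t. T
   all branches close; clash {A, ¬A} at x₀
2. Hence (∀r.B ⊓ C) ⊑ (D ⊔ ¬A): entailed.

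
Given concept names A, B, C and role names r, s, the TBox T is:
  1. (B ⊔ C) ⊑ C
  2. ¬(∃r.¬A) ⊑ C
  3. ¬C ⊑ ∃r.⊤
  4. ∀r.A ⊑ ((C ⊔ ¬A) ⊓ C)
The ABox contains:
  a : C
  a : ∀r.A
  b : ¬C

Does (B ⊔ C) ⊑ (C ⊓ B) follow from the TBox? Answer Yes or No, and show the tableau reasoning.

No

1. (B ⊔ C) ⊑ (C ⊓ B)  ⇔  ((B ⊔ C) ⊓ (¬C ⊔ ¬B)) unsat w.r.t. T
   apply at x₀: (B ⊔ C)⊑C
   open: L(x₀) ⊇ {C, ¬B, ∃r.¬A} (+ ∃-successors)
2. Hence (B ⊔ C) ⊑ (C ⊓ B): not entailed.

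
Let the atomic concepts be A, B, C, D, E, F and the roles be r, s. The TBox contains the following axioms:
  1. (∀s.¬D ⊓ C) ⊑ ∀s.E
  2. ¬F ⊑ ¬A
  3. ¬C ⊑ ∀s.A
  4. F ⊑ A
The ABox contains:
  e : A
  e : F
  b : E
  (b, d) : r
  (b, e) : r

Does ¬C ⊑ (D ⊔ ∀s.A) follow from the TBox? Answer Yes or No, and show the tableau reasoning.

Yes

1. ¬C ⊑ (D ⊔ ∀s.A)  ⇔  (¬C ⊓ (¬D ⊓ ∃s.¬A)) unsat w.r.t. T
   all branches close; clash {A, ¬A} at x₀
2. Hence ¬C ⊑ (D ⊔ ∀s.A): entailed.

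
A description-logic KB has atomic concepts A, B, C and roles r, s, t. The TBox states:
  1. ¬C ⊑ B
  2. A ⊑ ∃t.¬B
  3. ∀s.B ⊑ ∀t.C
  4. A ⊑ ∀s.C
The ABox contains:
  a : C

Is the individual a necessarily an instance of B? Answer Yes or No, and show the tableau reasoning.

No

1. a : B?  L(a) = {C} ∪ {¬B}
   open: L(a) ⊇ {C, ¬A, ¬B, ∃s.¬B} (+ ∃-successors) — a ∉ B possible
2. Hence a : B: not entailed.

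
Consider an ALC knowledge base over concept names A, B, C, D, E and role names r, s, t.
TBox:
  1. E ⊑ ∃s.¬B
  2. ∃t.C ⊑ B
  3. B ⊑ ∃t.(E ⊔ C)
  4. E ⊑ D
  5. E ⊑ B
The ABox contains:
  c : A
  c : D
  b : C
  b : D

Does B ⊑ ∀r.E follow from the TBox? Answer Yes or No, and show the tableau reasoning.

1. B ⊑ ∀r.E  ⇔  (B ⊓ ∃r.¬E) unsat w.r.t. T
   apply at x₀: B⊑∃t.(E ⊔ C)
   open: L(x₀) ⊇ {B, ¬E, ∃r.¬E, ∃t.(E ⊔ C)} (+ ∃-successors)
2. Hence B ⊑ ∀r.E: not entailed.

No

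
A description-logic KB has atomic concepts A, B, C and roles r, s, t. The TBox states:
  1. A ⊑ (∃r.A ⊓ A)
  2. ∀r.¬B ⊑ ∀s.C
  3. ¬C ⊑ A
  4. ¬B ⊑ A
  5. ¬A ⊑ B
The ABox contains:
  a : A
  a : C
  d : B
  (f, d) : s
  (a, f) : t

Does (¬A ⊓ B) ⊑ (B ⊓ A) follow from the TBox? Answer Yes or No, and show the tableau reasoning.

No

1. (¬A ⊓ B) ⊑ (B ⊓ A)  ⇔  ((¬A ⊓ B) ⊓ (¬B ⊔ ¬A)) unsat w.r.t. T
   open: L(x₀) ⊇ {B, C, ¬A, ∃r.B} (+ ∃-successors)
2. Hence (¬A ⊓ B) ⊑ (B ⊓ A): not entailed.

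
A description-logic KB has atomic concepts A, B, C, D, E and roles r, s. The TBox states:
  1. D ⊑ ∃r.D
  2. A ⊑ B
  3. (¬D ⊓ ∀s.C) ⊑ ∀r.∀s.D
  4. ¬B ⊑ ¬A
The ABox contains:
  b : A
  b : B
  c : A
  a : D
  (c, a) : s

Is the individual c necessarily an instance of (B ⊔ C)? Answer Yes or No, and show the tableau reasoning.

1. c : (B ⊔ C)?  L(c) = {A} ∪ {(¬B ⊓ ¬C)}
   clash {A, ¬A} at c — c ∈ (B ⊔ C)
2. Hence c : (B ⊔ C): entailed.

Yes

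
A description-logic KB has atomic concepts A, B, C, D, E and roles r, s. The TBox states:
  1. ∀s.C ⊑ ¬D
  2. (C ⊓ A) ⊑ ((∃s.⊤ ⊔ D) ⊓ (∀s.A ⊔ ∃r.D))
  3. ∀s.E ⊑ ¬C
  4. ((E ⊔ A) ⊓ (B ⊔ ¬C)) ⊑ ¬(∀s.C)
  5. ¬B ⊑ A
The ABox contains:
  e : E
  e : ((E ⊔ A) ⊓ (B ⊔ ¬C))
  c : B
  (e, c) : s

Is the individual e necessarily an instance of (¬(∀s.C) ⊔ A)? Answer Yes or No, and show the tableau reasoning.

Yes

1. e : (¬(∀s.C) ⊔ A)?  L(e) = {E, ((E ⊔ A) ⊓ (B ⊔ ¬C))} ∪ {(∀s.C ⊓ ¬A)}
   clash {A, ¬A} at e — e ∈ (¬(∀s.C) ⊔ A)
2. Hence e : (¬(∀s.C) ⊔ A): entailed.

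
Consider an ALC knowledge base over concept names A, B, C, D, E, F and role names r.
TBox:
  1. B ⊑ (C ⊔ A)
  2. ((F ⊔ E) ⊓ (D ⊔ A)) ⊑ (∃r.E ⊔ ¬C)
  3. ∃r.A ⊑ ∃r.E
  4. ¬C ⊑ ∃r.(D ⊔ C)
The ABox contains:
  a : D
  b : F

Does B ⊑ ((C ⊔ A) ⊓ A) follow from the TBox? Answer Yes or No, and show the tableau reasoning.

1. B ⊑ ((C ⊔ A) ⊓ A)  ⇔  (B ⊓ ((¬C ⊓ ¬A) ⊔ ¬A)) unsat w.r.t. T
   apply at x₀: B⊑(C ⊔ A)
   open: L(x₀) ⊇ {B, C, ¬A, ¬E, ¬F, …}
2. Hence B ⊑ ((C ⊔ A) ⊓ A): not entailed.

No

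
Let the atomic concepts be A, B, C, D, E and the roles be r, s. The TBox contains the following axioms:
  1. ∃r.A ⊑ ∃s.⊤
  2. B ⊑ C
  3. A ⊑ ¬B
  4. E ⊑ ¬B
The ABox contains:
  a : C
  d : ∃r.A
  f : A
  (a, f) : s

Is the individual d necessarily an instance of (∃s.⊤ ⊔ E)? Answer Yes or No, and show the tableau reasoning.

1. d : (∃s.⊤ ⊔ E)?  L(d) = {∃r.A} ∪ {(∀s.⊥ ⊓ ¬E)}
   clash ⊥ at an ∃-successor — d ∈ (∃s.⊤ ⊔ E)
2. Hence d : (∃s.⊤ ⊔ E): entailed.

Yes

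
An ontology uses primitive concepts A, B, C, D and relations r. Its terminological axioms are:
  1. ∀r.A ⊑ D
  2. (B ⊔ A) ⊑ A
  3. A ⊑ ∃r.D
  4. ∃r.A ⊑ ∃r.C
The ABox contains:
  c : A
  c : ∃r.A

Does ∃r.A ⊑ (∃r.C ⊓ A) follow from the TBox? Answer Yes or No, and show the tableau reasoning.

1. ∃r.A ⊑ (∃r.C ⊓ A)  ⇔  (∃r.A ⊓ (∀r.¬C ⊔ ¬A)) unsat w.r.t. T
   apply at x₀: ∃r.A⊑∃r.C
   open: L(x₀) ⊇ {¬A, ¬B, ∃r.A, ∃r.C, ∃r.¬A} (+ ∃-successors)
2. Hence ∃r.A ⊑ (∃r.C ⊓ A): not entailed.

No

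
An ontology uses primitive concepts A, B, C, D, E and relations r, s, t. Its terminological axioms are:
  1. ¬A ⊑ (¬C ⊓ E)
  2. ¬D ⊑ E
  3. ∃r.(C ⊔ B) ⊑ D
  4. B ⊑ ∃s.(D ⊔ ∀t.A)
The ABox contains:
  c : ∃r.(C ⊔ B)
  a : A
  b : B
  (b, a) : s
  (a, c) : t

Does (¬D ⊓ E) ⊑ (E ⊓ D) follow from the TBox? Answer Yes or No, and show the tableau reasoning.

1. (¬D ⊓ E) ⊑ (E ⊓ D)  ⇔  ((¬D ⊓ E) ⊓ (¬E ⊔ ¬D)) unsat w.r.t. T
   open: L(x₀) ⊇ {A, E, ¬B, ¬D, ∀r.(¬C ⊓ ¬B)}
2. Hence (¬D ⊓ E) ⊑ (E ⊓ D): not entailed.

No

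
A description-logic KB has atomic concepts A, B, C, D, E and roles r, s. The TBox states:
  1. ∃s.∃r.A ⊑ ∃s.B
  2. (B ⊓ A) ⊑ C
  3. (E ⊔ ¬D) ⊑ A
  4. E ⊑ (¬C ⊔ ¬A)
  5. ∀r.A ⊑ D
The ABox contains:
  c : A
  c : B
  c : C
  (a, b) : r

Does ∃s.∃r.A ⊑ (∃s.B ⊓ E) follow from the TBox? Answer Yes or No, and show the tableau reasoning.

No

1. ∃s.∃r.A ⊑ (∃s.B ⊓ E)  ⇔  (∃s.∃r.A ⊓ (∀s.¬B ⊔ ¬E)) unsat w.r.t. T
   apply at x₀: ∃s.∃r.A⊑∃s.B
   open: L(x₀) ⊇ {D, ¬B, ¬E, ∃s.B, ∃s.∃r.A} (+ ∃-successors)
2. Hence ∃s.∃r.A ⊑ (∃s.B ⊓ E): not entailed.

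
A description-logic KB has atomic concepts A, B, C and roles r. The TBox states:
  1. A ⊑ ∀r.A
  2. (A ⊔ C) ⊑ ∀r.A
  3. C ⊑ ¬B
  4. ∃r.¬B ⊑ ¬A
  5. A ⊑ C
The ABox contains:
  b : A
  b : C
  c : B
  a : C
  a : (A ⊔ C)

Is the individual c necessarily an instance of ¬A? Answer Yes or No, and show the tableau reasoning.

Yes

1. c : ¬A?  L(c) = {B} ∪ {A}
   clash {B, ¬B} at c — c ∈ ¬A
2. Hence c : ¬A: entailed.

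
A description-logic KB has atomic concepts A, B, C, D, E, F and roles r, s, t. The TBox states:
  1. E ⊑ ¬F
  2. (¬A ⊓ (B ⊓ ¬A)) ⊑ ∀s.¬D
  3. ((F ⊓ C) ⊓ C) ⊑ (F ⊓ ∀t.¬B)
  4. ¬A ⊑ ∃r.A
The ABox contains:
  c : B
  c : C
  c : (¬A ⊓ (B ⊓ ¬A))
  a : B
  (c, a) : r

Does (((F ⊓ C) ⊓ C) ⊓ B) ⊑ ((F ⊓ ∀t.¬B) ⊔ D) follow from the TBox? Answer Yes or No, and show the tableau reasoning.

Yes

1. (((F ⊓ C) ⊓ C) ⊓ B) ⊑ ((F ⊓ ∀t.¬B) ⊔ D)  ⇔  ((((F ⊓ C) ⊓ C) ⊓ B) ⊓ ((¬F ⊔ ∃t.B) ⊓ ¬D)) unsat w.r.t. T
   all branches close; clash {F, ¬F} at x₀
2. Hence (((F ⊓ C) ⊓ C) ⊓ B) ⊑ ((F ⊓ ∀t.¬B) ⊔ D): entailed.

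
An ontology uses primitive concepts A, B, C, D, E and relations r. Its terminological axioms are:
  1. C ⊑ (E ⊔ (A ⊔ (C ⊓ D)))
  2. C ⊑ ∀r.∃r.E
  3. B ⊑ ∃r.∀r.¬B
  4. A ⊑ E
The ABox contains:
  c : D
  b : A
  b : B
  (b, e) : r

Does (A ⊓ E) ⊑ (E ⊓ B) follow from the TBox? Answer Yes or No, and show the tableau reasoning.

No

1. (A ⊓ E) ⊑ (E ⊓ B)  ⇔  ((A ⊓ E) ⊓ (¬E ⊔ ¬B)) unsat w.r.t. T
   open: L(x₀) ⊇ {A, E, ¬B, ¬C}
2. Hence (A ⊓ E) ⊑ (E ⊓ B): not entailed.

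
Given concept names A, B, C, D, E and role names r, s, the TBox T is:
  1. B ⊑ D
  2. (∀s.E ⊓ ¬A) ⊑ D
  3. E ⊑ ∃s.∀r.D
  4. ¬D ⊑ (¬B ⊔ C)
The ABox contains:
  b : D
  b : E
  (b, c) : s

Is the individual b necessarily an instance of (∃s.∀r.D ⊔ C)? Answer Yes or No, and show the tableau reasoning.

1. b : (∃s.∀r.D ⊔ C)?  L(b) = {D, E} ∪ {(∀s.∃r.¬D ⊓ ¬C)}
   clash {D, ¬D} at an ∃-successor — b ∈ (∃s.∀r.D ⊔ C)
2. Hence b : (∃s.∀r.D ⊔ C): entailed.

Yes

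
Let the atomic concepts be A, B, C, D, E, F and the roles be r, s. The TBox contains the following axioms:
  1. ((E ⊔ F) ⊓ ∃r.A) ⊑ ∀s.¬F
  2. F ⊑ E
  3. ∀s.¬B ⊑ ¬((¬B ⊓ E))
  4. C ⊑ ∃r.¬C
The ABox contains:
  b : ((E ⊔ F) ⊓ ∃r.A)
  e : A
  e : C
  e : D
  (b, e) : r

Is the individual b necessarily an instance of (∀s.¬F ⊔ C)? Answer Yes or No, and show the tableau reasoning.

Yes

1. b : (∀s.¬F ⊔ C)?  L(b) = {((E ⊔ F) ⊓ ∃r.A)} ∪ {(∃s.F ⊓ ¬C)}
   clash {E, ¬E} at b — b ∈ (∀s.¬F ⊔ C)
2. Hence b : (∀s.¬F ⊔ C): entailed.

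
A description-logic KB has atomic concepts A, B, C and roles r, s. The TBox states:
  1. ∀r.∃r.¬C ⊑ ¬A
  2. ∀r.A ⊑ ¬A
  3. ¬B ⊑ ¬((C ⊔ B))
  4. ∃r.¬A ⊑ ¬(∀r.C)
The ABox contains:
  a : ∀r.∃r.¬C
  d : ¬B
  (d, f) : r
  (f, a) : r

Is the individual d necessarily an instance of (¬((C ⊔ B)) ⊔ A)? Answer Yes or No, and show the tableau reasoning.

Yes

1. d : (¬((C ⊔ B)) ⊔ A)?  L(d) = {¬B} ∪ {((C ⊔ B) ⊓ ¬A)}
   clash {B, ¬B} at d — d ∈ (¬((C ⊔ B)) ⊔ A)
2. Hence d : (¬((C ⊔ B)) ⊔ A): entailed.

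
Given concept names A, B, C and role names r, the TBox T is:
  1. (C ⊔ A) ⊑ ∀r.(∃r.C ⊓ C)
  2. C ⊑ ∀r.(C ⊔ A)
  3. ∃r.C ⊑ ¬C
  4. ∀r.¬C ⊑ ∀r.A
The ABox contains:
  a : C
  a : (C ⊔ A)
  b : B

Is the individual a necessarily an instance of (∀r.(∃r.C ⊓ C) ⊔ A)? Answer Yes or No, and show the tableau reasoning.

Yes

1. a : (∀r.(∃r.C ⊓ C) ⊔ A)?  L(a) = {C, (C ⊔ A)} ∪ {(∃r.(∀r.¬C ⊔ ¬C) ⊓ ¬A)}
   clash {C, ¬C} at a — a ∈ (∀r.(∃r.C ⊓ C) ⊔ A)
2. Hence a : (∀r.(∃r.C ⊓ C) ⊔ A): entailed.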